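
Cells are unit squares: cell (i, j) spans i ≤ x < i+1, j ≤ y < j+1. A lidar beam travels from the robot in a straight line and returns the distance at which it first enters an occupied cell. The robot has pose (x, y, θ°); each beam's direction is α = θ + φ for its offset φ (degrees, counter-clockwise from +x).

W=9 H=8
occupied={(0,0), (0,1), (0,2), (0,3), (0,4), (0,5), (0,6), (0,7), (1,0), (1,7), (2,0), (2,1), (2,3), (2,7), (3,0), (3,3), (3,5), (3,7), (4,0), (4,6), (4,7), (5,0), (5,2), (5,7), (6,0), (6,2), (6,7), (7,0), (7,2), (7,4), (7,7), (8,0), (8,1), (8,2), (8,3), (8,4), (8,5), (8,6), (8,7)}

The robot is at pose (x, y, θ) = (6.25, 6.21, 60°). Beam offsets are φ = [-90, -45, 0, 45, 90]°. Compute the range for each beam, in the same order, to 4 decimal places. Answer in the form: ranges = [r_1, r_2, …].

ranges = [2.0207, 1.8117, 0.9122, 0.8179, 1.4434]

beam 1: φ=-90°, α=330°
  cosα=0.8660 sinα=-0.5000 | (6,6) | tMaxX 0.8660 tMaxY 0.4200 | tΔX 1.1547 tΔY 2.0000
    t=0.4200 [y] (6,5)
    t=0.8660 [x] (7,5)
    t=2.0207 [x] (8,5) — stop
  → r_1 = 2.0207
beam 2: φ=-45°, α=15°
  cosα=0.9659 sinα=0.2588 | (6,6) | tMaxX 0.7765 tMaxY 3.0523 | tΔX 1.0353 tΔY 3.8637
    t=0.7765 [x] (7,6)
    t=1.8117 [x] (8,6) — stop
  → r_2 = 1.8117
beam 3: φ=0°, α=60°
  cosα=0.5000 sinα=0.8660 | (6,6) | tMaxX 1.5000 tMaxY 0.9122 | tΔX 2.0000 tΔY 1.1547
    t=0.9122 [y] (6,7) — stop
  → r_3 = 0.9122
beam 4: φ=45°, α=105°
  cosα=-0.2588 sinα=0.9659 | (6,6) | tMaxX 0.9659 tMaxY 0.8179 | tΔX 3.8637 tΔY 1.0353
    t=0.8179 [y] (6,7) — stop
  → r_4 = 0.8179
beam 5: φ=90°, α=150°
  cosα=-0.8660 sinα=0.5000 | (6,6) | tMaxX 0.2887 tMaxY 1.5800 | tΔX 1.1547 tΔY 2.0000
    t=0.2887 [x] (5,6)
    t=1.4434 [x] (4,6) — stop
  → r_5 = 1.4434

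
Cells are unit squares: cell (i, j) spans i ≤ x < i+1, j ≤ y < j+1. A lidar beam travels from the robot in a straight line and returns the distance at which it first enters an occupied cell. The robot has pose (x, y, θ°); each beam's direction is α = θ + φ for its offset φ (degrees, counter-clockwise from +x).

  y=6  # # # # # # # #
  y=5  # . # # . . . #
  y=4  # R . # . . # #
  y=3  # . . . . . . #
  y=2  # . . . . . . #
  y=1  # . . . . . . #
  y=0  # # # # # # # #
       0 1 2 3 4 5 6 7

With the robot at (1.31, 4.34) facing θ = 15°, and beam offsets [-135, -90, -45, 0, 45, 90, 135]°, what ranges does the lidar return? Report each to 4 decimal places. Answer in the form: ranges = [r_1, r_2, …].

ranges = [0.6200, 3.4578, 6.5702, 1.7496, 1.3800, 1.1977, 0.3580]

beam 1: φ=-135°, α=240°
  cosα=-0.5000 sinα=-0.8660 | (1,4) | tMaxX 0.6200 tMaxY 0.3926 | tΔX 2.0000 tΔY 1.1547
    t=0.3926 [y] (1,3)
    t=0.6200 [x] (0,3) — stop
  → r_1 = 0.6200
beam 2: φ=-90°, α=285°
  cosα=0.2588 sinα=-0.9659 | (1,4) | tMaxX 2.6660 tMaxY 0.3520 | tΔX 3.8637 tΔY 1.0353
    t=0.3520 [y] (1,3)
    t=1.3873 [y] (1,2)
    t=2.4225 [y] (1,1)
    t=2.6660 [x] (2,1)
    t=3.4578 [y] (2,0) — stop
  → r_2 = 3.4578
beam 3: φ=-45°, α=330°
  cosα=0.8660 sinα=-0.5000 | (1,4) | tMaxX 0.7967 tMaxY 0.6800 | tΔX 1.1547 tΔY 2.0000
    t=0.6800 [y] (1,3)
    t=0.7967 [x] (2,3)
    t=1.9514 [x] (3,3)
    t=2.6800 [y] (3,2)
    t=3.1061 [x] (4,2)
    t=4.2608 [x] (5,2)
    t=4.6800 [y] (5,1)
    t=5.4155 [x] (6,1)
    t=6.5702 [x] (7,1) — stop
  → r_3 = 6.5702
beam 4: φ=0°, α=15°
  cosα=0.9659 sinα=0.2588 | (1,4) | tMaxX 0.7143 tMaxY 2.5500 | tΔX 1.0353 tΔY 3.8637
    t=0.7143 [x] (2,4)
    t=1.7496 [x] (3,4) — stop
  → r_4 = 1.7496
beam 5: φ=45°, α=60°
  cosα=0.5000 sinα=0.8660 | (1,4) | tMaxX 1.3800 tMaxY 0.7621 | tΔX 2.0000 tΔY 1.1547
    t=0.7621 [y] (1,5)
    t=1.3800 [x] (2,5) — stop
  → r_5 = 1.3800
beam 6: φ=90°, α=105°
  cosα=-0.2588 sinα=0.9659 | (1,4) | tMaxX 1.1977 tMaxY 0.6833 | tΔX 3.8637 tΔY 1.0353
    t=0.6833 [y] (1,5)
    t=1.1977 [x] (0,5) — stop
  → r_6 = 1.1977
beam 7: φ=135°, α=150°
  cosα=-0.8660 sinα=0.5000 | (1,4) | tMaxX 0.3580 tMaxY 1.3200 | tΔX 1.1547 tΔY 2.0000
    t=0.3580 [x] (0,4) — stop
  → r_7 = 0.3580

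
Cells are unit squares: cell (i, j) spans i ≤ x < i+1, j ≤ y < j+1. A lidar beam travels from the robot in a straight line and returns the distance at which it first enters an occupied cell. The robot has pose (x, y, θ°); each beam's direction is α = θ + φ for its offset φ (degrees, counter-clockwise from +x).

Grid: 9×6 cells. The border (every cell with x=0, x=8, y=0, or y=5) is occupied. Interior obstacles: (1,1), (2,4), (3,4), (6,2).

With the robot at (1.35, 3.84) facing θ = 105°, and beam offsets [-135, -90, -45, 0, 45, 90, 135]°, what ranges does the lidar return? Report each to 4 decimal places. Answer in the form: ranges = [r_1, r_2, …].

beam 1: φ=-135°, α=330°
  direction (0.8660, -0.5000); cell (1,3); t to first gridline: x 0.7506, y 1.6800 (then +1.1547 / +2.0000)
    (2,3) via x @ 0.7506
    (2,2) via y @ 1.6800
    (3,2) via x @ 1.9053
    (4,2) via x @ 3.0600
    (4,1) via y @ 3.6800
    (5,1) via x @ 4.2147
    (6,1) via x @ 5.3694
    (6,0) via y @ 5.6800  # hit
  → r_1 = 5.6800
beam 2: φ=-90°, α=15°
  direction (0.9659, 0.2588); cell (1,3); t to first gridline: x 0.6729, y 0.6182 (then +1.0353 / +3.8637)
    (1,4) via y @ 0.6182
    (2,4) via x @ 0.6729  # hit
  → r_2 = 0.6729
beam 3: φ=-45°, α=60°
  direction (0.5000, 0.8660); cell (1,3); t to first gridline: x 1.3000, y 0.1848 (then +2.0000 / +1.1547)
    (1,4) via y @ 0.1848
    (2,4) via x @ 1.3000  # hit
  → r_3 = 1.3000
beam 4: φ=0°, α=105°
  direction (-0.2588, 0.9659); cell (1,3); t to first gridline: x 1.3523, y 0.1656 (then +3.8637 / +1.0353)
    (1,4) via y @ 0.1656
    (1,5) via y @ 1.2009  # hit
  → r_4 = 1.2009
beam 5: φ=45°, α=150°
  direction (-0.8660, 0.5000); cell (1,3); t to first gridline: x 0.4041, y 0.3200 (then +1.1547 / +2.0000)
    (1,4) via y @ 0.3200
    (0,4) via x @ 0.4041  # hit
  → r_5 = 0.4041
beam 6: φ=90°, α=195°
  direction (-0.9659, -0.2588); cell (1,3); t to first gridline: x 0.3623, y 3.2455 (then +1.0353 / +3.8637)
    (0,3) via x @ 0.3623  # hit
  → r_6 = 0.3623
beam 7: φ=135°, α=240°
  direction (-0.5000, -0.8660); cell (1,3); t to first gridline: x 0.7000, y 0.9699 (then +2.0000 / +1.1547)
    (0,3) via x @ 0.7000  # hit
  → r_7 = 0.7000

ranges = [5.6800, 0.6729, 1.3000, 1.2009, 0.4041, 0.3623, 0.7000]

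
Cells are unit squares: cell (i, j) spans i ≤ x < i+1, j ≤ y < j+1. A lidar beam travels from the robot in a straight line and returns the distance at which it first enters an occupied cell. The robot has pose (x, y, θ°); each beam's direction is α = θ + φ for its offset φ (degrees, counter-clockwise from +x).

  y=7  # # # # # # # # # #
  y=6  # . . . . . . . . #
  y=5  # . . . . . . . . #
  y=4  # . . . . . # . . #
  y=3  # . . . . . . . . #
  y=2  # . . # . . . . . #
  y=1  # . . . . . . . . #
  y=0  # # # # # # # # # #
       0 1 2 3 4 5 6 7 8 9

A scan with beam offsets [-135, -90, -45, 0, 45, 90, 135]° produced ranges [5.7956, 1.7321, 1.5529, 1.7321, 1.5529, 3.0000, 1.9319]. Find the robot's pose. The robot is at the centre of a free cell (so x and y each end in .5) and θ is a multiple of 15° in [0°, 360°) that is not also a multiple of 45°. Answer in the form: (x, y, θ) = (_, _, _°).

Candidates: 46 free-cell centres × 16 headings = 736 poses. Raycast each; keep the one whose scan matches to 4 dp.
  (4.5, 1.5, 120°): beam 1 = 1.9319 ≠ 5.7956 ✗
  (1.5, 2.5, 165°): beam 1 = 8.6603 ≠ 5.7956 ✗
  (6.5, 5.5, 240°): beam 1 = 1.5529 ≠ 5.7956 ✗
  …
  (7.5, 2.5, 330°): r_1=5.7956, r_2=1.7321, r_3=1.5529, r_4=1.7321, r_5=1.5529, r_6=3.0000, r_7=1.9319 — all match ✓
Only this pose fits every beam.

(x, y, θ) = (7.5, 2.5, 330°)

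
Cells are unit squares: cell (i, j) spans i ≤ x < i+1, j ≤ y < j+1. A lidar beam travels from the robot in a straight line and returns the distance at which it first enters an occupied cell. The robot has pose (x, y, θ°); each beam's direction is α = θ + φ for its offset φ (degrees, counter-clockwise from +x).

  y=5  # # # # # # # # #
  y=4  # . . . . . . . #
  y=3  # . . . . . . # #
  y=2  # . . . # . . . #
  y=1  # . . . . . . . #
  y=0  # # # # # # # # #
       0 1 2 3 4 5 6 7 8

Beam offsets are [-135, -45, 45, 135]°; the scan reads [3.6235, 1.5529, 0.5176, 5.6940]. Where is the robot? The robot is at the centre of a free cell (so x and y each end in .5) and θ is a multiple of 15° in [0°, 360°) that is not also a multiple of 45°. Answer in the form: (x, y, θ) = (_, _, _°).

(x, y, θ) = (6.5, 4.5, 60°)

Enumerate (i+0.5, j+0.5, θ) over the 26 free cells and 16 admissible headings. For each, cast all 4 beams and compare to the given ranges.
  (7.5, 1.5, 75°): beam 1 = 0.5774 ≠ 3.6235 ✗
  (1.5, 3.5, 30°): beam 1 = 1.9319 ≠ 3.6235 ✗
  (5.5, 3.5, 15°): beam 1 = 1.0000 ≠ 3.6235 ✗
  …
  (6.5, 4.5, 60°): r_1=3.6235, r_2=1.5529, r_3=0.5176, r_4=5.6940 — all match ✓
Only this pose fits every beam.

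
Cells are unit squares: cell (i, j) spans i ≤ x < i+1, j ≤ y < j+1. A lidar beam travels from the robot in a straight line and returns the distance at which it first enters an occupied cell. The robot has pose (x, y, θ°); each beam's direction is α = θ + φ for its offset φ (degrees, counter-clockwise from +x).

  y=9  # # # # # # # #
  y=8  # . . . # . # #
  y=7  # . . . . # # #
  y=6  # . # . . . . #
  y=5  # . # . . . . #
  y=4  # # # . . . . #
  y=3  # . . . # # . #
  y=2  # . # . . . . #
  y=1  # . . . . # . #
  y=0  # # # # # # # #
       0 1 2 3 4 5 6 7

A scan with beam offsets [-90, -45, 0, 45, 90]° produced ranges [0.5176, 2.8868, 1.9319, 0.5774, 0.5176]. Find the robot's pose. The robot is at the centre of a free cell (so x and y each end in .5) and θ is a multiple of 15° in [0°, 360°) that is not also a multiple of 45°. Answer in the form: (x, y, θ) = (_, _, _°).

(x, y, θ) = (1.5, 6.5, 105°)

Candidates: 36 free-cell centres × 16 headings = 576 poses. Raycast each; keep the one whose scan matches to 4 dp.
  (1.5, 7.5, 300°): beam 1 = 0.5774 ≠ 0.5176 ✗
  (1.5, 8.5, 300°): beam 1 = 0.5774 ≠ 0.5176 ✗
  (4.5, 1.5, 165°): beam 1 = 1.5529 ≠ 0.5176 ✗
  (6.5, 5.5, 285°): beam 1 = 3.6235 ≠ 0.5176 ✗
  (3.5, 6.5, 120°): beam 1 = 1.7321 ≠ 0.5176 ✗
  …
  (1.5, 6.5, 105°): r_1=0.5176, r_2=2.8868, r_3=1.9319, r_4=0.5774, r_5=0.5176 — all match ✓
No second candidate reproduces the full scan.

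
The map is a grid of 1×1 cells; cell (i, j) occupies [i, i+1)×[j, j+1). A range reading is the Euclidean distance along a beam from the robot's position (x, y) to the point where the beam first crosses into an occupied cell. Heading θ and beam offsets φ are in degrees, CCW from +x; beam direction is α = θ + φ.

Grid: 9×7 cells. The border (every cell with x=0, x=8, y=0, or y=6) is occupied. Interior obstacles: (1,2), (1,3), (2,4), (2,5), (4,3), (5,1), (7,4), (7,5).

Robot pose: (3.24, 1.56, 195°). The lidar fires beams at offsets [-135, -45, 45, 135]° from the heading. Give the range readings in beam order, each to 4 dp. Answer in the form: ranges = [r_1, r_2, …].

ranges = [1.6628, 1.4318, 0.6466, 1.1200]

beam 1: φ=-135°, α=60°
  dir = (cos 60°, sin 60°) = (0.5000, 0.8660); from cell (3,1)
  next x-line at t=1.5200, next y-line at t=0.5081; Δt_x=2.0000, Δt_y=1.1547
    y: enter (3,2) at t=0.5081
    x: enter (4,2) at t=1.5200
    y: enter (4,3) at t=1.6628 ← occupied
  → r_1 = 1.6628
beam 2: φ=-45°, α=150°
  dir = (cos 150°, sin 150°) = (-0.8660, 0.5000); from cell (3,1)
  next x-line at t=0.2771, next y-line at t=0.8800; Δt_x=1.1547, Δt_y=2.0000
    x: enter (2,1) at t=0.2771
    y: enter (2,2) at t=0.8800
    x: enter (1,2) at t=1.4318 ← occupied
  → r_2 = 1.4318
beam 3: φ=45°, α=240°
  dir = (cos 240°, sin 240°) = (-0.5000, -0.8660); from cell (3,1)
  next x-line at t=0.4800, next y-line at t=0.6466; Δt_x=2.0000, Δt_y=1.1547
    x: enter (2,1) at t=0.4800
    y: enter (2,0) at t=0.6466 ← occupied
  → r_3 = 0.6466
beam 4: φ=135°, α=330°
  dir = (cos 330°, sin 330°) = (0.8660, -0.5000); from cell (3,1)
  next x-line at t=0.8776, next y-line at t=1.1200; Δt_x=1.1547, Δt_y=2.0000
    x: enter (4,1) at t=0.8776
    y: enter (4,0) at t=1.1200 ← occupied
  → r_4 = 1.1200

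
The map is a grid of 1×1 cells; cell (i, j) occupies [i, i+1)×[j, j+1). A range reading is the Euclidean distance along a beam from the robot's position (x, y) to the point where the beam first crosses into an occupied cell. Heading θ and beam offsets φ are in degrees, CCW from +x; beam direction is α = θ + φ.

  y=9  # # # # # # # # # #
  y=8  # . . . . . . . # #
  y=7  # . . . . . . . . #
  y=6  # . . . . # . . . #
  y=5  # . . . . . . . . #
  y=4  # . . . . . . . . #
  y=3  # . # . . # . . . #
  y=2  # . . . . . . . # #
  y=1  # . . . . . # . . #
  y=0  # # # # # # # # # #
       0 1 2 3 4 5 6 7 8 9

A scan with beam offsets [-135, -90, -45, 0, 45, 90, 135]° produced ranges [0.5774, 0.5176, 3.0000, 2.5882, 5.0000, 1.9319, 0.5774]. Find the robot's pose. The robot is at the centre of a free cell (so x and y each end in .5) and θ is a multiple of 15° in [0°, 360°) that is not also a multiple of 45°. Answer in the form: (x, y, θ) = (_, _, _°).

Enumerate (i+0.5, j+0.5, θ) over the 58 free cells and 16 admissible headings. For each, cast all 7 beams and compare to the given ranges.
  (4.5, 5.5, 30°): beam 1 = 4.6587 ≠ 0.5774 ✗
  (4.5, 4.5, 345°): beam 1 = 1.7321 ≠ 0.5774 ✗
  (7.5, 8.5, 15°): beam 1 = 8.6603 ≠ 0.5774 ✗
  (3.5, 2.5, 345°): beam 1 = 2.8868 ≠ 0.5774 ✗
  …
  (8.5, 7.5, 195°): r_1=0.5774, r_2=0.5176, r_3=3.0000, r_4=2.5882, r_5=5.0000, r_6=1.9319, r_7=0.5774 — all match ✓
Only this pose fits every beam.

(x, y, θ) = (8.5, 7.5, 195°)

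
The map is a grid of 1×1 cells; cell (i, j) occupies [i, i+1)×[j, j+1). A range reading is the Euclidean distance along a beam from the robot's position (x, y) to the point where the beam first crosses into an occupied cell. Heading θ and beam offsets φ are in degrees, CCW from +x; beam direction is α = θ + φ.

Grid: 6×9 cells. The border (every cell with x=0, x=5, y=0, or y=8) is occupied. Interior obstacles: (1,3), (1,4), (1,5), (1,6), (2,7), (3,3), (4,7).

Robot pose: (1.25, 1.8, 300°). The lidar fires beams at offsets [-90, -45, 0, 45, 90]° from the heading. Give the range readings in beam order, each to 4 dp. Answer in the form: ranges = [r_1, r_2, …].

beam 1: φ=-90°, α=210°
  cosα=-0.8660 sinα=-0.5000 | (1,1) | tMaxX 0.2887 tMaxY 1.6000 | tΔX 1.1547 tΔY 2.0000
    t=0.2887 [x] (0,1) — stop
  → r_1 = 0.2887
beam 2: φ=-45°, α=255°
  cosα=-0.2588 sinα=-0.9659 | (1,1) | tMaxX 0.9659 tMaxY 0.8282 | tΔX 3.8637 tΔY 1.0353
    t=0.8282 [y] (1,0) — stop
  → r_2 = 0.8282
beam 3: φ=0°, α=300°
  cosα=0.5000 sinα=-0.8660 | (1,1) | tMaxX 1.5000 tMaxY 0.9238 | tΔX 2.0000 tΔY 1.1547
    t=0.9238 [y] (1,0) — stop
  → r_3 = 0.9238
beam 4: φ=45°, α=345°
  cosα=0.9659 sinα=-0.2588 | (1,1) | tMaxX 0.7765 tMaxY 3.0910 | tΔX 1.0353 tΔY 3.8637
    t=0.7765 [x] (2,1)
    t=1.8117 [x] (3,1)
    t=2.8470 [x] (4,1)
    t=3.0910 [y] (4,0) — stop
  → r_4 = 3.0910
beam 5: φ=90°, α=30°
  cosα=0.8660 sinα=0.5000 | (1,1) | tMaxX 0.8660 tMaxY 0.4000 | tΔX 1.1547 tΔY 2.0000
    t=0.4000 [y] (1,2)
    t=0.8660 [x] (2,2)
    t=2.0207 [x] (3,2)
    t=2.4000 [y] (3,3) — stop
  → r_5 = 2.4000

ranges = [0.2887, 0.8282, 0.9238, 3.0910, 2.4000]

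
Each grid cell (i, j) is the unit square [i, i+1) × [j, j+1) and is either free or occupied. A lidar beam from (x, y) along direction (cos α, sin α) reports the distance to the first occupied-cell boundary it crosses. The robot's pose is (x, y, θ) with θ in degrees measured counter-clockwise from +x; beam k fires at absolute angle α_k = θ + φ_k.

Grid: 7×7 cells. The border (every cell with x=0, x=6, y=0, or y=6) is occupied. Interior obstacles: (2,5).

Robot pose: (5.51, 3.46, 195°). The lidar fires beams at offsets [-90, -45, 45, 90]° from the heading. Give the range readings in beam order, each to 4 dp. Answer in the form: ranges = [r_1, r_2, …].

beam 1: φ=-90°, α=105°
  cosα=-0.2588 sinα=0.9659 | (5,3) | tMaxX 1.9705 tMaxY 0.5590 | tΔX 3.8637 tΔY 1.0353
    t=0.5590 [y] (5,4)
    t=1.5943 [y] (5,5)
    t=1.9705 [x] (4,5)
    t=2.6296 [y] (4,6) — stop
  → r_1 = 2.6296
beam 2: φ=-45°, α=150°
  cosα=-0.8660 sinα=0.5000 | (5,3) | tMaxX 0.5889 tMaxY 1.0800 | tΔX 1.1547 tΔY 2.0000
    t=0.5889 [x] (4,3)
    t=1.0800 [y] (4,4)
    t=1.7436 [x] (3,4)
    t=2.8983 [x] (2,4)
    t=3.0800 [y] (2,5) — stop
  → r_2 = 3.0800
beam 3: φ=45°, α=240°
  cosα=-0.5000 sinα=-0.8660 | (5,3) | tMaxX 1.0200 tMaxY 0.5312 | tΔX 2.0000 tΔY 1.1547
    t=0.5312 [y] (5,2)
    t=1.0200 [x] (4,2)
    t=1.6859 [y] (4,1)
    t=2.8406 [y] (4,0) — stop
  → r_3 = 2.8406
beam 4: φ=90°, α=285°
  cosα=0.2588 sinα=-0.9659 | (5,3) | tMaxX 1.8932 tMaxY 0.4762 | tΔX 3.8637 tΔY 1.0353
    t=0.4762 [y] (5,2)
    t=1.5115 [y] (5,1)
    t=1.8932 [x] (6,1) — stop
  → r_4 = 1.8932

ranges = [2.6296, 3.0800, 2.8406, 1.8932]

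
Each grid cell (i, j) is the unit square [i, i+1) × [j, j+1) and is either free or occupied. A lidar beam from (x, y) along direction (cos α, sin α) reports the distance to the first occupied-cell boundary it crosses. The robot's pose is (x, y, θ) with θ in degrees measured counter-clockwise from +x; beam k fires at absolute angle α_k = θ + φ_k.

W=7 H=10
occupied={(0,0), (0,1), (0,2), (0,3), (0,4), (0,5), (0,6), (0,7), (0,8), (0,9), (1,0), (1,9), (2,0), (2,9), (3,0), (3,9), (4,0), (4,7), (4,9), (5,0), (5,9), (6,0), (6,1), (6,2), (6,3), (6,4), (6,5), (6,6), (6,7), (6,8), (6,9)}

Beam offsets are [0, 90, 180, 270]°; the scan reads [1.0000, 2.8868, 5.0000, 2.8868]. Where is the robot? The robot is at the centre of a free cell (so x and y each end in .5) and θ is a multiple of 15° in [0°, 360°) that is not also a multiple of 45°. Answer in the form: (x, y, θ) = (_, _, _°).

Enumerate (i+0.5, j+0.5, θ) over the 39 free cells and 16 admissible headings. For each, cast all 4 beams and compare to the given ranges.
  (1.5, 5.5, 120°): beam 2 = 0.5774 ≠ 2.8868 ✗
  (2.5, 8.5, 120°): beam 1 = 0.5774 ≠ 1.0000 ✗
  (5.5, 4.5, 165°): beam 1 = 4.6587 ≠ 1.0000 ✗
  …
  (3.5, 6.5, 60°): r_1=1.0000, r_2=2.8868, r_3=5.0000, r_4=2.8868 — all match ✓
Only this pose fits every beam.

(x, y, θ) = (3.5, 6.5, 60°)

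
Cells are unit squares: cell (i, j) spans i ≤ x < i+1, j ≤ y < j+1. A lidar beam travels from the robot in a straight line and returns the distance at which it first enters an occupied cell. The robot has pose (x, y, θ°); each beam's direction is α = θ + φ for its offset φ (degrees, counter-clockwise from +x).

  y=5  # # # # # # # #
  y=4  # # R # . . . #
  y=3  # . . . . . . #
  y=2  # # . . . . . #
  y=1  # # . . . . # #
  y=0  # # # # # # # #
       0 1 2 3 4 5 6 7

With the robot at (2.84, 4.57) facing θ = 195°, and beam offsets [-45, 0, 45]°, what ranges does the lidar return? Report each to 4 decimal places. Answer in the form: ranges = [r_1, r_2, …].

ranges = [0.8600, 0.8696, 1.8129]

beam 1: φ=-45°, α=150°
  d=(-0.8660,0.5000)  start (2,4)  tX=0.9699 tY=0.8600  stride 1/|dx|=1.1547 1/|dy|=2.0000
    cross y-line → (2,5), t=0.8600 (wall)
  → r_1 = 0.8600
beam 2: φ=0°, α=195°
  d=(-0.9659,-0.2588)  start (2,4)  tX=0.8696 tY=2.2023  stride 1/|dx|=1.0353 1/|dy|=3.8637
    cross x-line → (1,4), t=0.8696 (wall)
  → r_2 = 0.8696
beam 3: φ=45°, α=240°
  d=(-0.5000,-0.8660)  start (2,4)  tX=1.6800 tY=0.6582  stride 1/|dx|=2.0000 1/|dy|=1.1547
    cross y-line → (2,3), t=0.6582
    cross x-line → (1,3), t=1.6800
    cross y-line → (1,2), t=1.8129 (wall)
  → r_3 = 1.8129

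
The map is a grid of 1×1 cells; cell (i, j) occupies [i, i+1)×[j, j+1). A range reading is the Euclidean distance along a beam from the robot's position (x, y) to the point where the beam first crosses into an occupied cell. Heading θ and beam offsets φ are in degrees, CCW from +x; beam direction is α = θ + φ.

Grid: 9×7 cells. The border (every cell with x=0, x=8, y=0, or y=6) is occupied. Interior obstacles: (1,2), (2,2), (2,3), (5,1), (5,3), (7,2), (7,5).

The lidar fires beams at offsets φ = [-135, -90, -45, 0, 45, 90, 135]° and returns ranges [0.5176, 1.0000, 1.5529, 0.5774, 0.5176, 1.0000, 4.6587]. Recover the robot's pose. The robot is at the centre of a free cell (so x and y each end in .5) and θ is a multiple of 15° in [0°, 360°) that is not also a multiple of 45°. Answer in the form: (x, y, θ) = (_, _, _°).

(x, y, θ) = (2.5, 1.5, 240°)

Candidates: 28 free-cell centres × 16 headings = 448 poses. Raycast each; keep the one whose scan matches to 4 dp.
  (4.5, 3.5, 330°): beam 1 = 1.5529 ≠ 0.5176 ✗
  (4.5, 1.5, 105°): beam 1 = 0.5774 ≠ 0.5176 ✗
  (2.5, 5.5, 105°): beam 1 = 3.0000 ≠ 0.5176 ✗
  (4.5, 2.5, 75°): beam 1 = 1.0000 ≠ 0.5176 ✗
  …
  (2.5, 1.5, 240°): r_1=0.5176, r_2=1.0000, r_3=1.5529, r_4=0.5774, r_5=0.5176, r_6=1.0000, r_7=4.6587 — all match ✓
No second candidate reproduces the full scan.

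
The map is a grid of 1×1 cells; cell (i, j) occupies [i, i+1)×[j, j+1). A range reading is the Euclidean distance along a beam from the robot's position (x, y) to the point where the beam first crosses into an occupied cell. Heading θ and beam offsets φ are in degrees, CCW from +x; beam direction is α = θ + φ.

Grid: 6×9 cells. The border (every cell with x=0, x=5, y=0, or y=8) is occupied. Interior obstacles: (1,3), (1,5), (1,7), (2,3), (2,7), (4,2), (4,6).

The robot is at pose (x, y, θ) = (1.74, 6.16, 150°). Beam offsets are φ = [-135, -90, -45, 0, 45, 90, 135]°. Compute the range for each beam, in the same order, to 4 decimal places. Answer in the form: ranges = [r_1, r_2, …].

beam 1: φ=-135°, α=15°
  d=(0.9659,0.2588)  start (1,6)  tX=0.2692 tY=3.2455  stride 1/|dx|=1.0353 1/|dy|=3.8637
    cross x-line → (2,6), t=0.2692
    cross x-line → (3,6), t=1.3044
    cross x-line → (4,6), t=2.3397 (wall)
  → r_1 = 2.3397
beam 2: φ=-90°, α=60°
  d=(0.5000,0.8660)  start (1,6)  tX=0.5200 tY=0.9699  stride 1/|dx|=2.0000 1/|dy|=1.1547
    cross x-line → (2,6), t=0.5200
    cross y-line → (2,7), t=0.9699 (wall)
  → r_2 = 0.9699
beam 3: φ=-45°, α=105°
  d=(-0.2588,0.9659)  start (1,6)  tX=2.8591 tY=0.8696  stride 1/|dx|=3.8637 1/|dy|=1.0353
    cross y-line → (1,7), t=0.8696 (wall)
  → r_3 = 0.8696
beam 4: φ=0°, α=150°
  d=(-0.8660,0.5000)  start (1,6)  tX=0.8545 tY=1.6800  stride 1/|dx|=1.1547 1/|dy|=2.0000
    cross x-line → (0,6), t=0.8545 (wall)
  → r_4 = 0.8545
beam 5: φ=45°, α=195°
  d=(-0.9659,-0.2588)  start (1,6)  tX=0.7661 tY=0.6182  stride 1/|dx|=1.0353 1/|dy|=3.8637
    cross y-line → (1,5), t=0.6182 (wall)
  → r_5 = 0.6182
beam 6: φ=90°, α=240°
  d=(-0.5000,-0.8660)  start (1,6)  tX=1.4800 tY=0.1848  stride 1/|dx|=2.0000 1/|dy|=1.1547
    cross y-line → (1,5), t=0.1848 (wall)
  → r_6 = 0.1848
beam 7: φ=135°, α=285°
  d=(0.2588,-0.9659)  start (1,6)  tX=1.0046 tY=0.1656  stride 1/|dx|=3.8637 1/|dy|=1.0353
    cross y-line → (1,5), t=0.1656 (wall)
  → r_7 = 0.1656

ranges = [2.3397, 0.9699, 0.8696, 0.8545, 0.6182, 0.1848, 0.1656]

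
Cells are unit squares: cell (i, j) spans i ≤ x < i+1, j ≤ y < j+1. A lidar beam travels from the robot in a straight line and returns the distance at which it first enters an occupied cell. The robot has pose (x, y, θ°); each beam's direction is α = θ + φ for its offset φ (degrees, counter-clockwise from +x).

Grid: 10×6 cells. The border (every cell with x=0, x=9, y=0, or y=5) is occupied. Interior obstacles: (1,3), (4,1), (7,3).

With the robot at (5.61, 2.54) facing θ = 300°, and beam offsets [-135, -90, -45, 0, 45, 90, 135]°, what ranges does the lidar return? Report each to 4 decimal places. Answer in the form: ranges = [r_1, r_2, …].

beam 1: φ=-135°, α=165°
  d=(-0.9659,0.2588)  start (5,2)  tX=0.6315 tY=1.7773  stride 1/|dx|=1.0353 1/|dy|=3.8637
    cross x-line → (4,2), t=0.6315
    cross x-line → (3,2), t=1.6668
    cross y-line → (3,3), t=1.7773
    cross x-line → (2,3), t=2.7021
    cross x-line → (1,3), t=3.7373 (wall)
  → r_1 = 3.7373
beam 2: φ=-90°, α=210°
  d=(-0.8660,-0.5000)  start (5,2)  tX=0.7044 tY=1.0800  stride 1/|dx|=1.1547 1/|dy|=2.0000
    cross x-line → (4,2), t=0.7044
    cross y-line → (4,1), t=1.0800 (wall)
  → r_2 = 1.0800
beam 3: φ=-45°, α=255°
  d=(-0.2588,-0.9659)  start (5,2)  tX=2.3569 tY=0.5590  stride 1/|dx|=3.8637 1/|dy|=1.0353
    cross y-line → (5,1), t=0.5590
    cross y-line → (5,0), t=1.5943 (wall)
  → r_3 = 1.5943
beam 4: φ=0°, α=300°
  d=(0.5000,-0.8660)  start (5,2)  tX=0.7800 tY=0.6235  stride 1/|dx|=2.0000 1/|dy|=1.1547
    cross y-line → (5,1), t=0.6235
    cross x-line → (6,1), t=0.7800
    cross y-line → (6,0), t=1.7782 (wall)
  → r_4 = 1.7782
beam 5: φ=45°, α=345°
  d=(0.9659,-0.2588)  start (5,2)  tX=0.4038 tY=2.0864  stride 1/|dx|=1.0353 1/|dy|=3.8637
    cross x-line → (6,2), t=0.4038
    cross x-line → (7,2), t=1.4390
    cross y-line → (7,1), t=2.0864
    cross x-line → (8,1), t=2.4743
    cross x-line → (9,1), t=3.5096 (wall)
  → r_5 = 3.5096
beam 6: φ=90°, α=30°
  d=(0.8660,0.5000)  start (5,2)  tX=0.4503 tY=0.9200  stride 1/|dx|=1.1547 1/|dy|=2.0000
    cross x-line → (6,2), t=0.4503
    cross y-line → (6,3), t=0.9200
    cross x-line → (7,3), t=1.6050 (wall)
  → r_6 = 1.6050
beam 7: φ=135°, α=75°
  d=(0.2588,0.9659)  start (5,2)  tX=1.5068 tY=0.4762  stride 1/|dx|=3.8637 1/|dy|=1.0353
    cross y-line → (5,3), t=0.4762
    cross x-line → (6,3), t=1.5068
    cross y-line → (6,4), t=1.5115
    cross y-line → (6,5), t=2.5468 (wall)
  → r_7 = 2.5468

ranges = [3.7373, 1.0800, 1.5943, 1.7782, 3.5096, 1.6050, 2.5468]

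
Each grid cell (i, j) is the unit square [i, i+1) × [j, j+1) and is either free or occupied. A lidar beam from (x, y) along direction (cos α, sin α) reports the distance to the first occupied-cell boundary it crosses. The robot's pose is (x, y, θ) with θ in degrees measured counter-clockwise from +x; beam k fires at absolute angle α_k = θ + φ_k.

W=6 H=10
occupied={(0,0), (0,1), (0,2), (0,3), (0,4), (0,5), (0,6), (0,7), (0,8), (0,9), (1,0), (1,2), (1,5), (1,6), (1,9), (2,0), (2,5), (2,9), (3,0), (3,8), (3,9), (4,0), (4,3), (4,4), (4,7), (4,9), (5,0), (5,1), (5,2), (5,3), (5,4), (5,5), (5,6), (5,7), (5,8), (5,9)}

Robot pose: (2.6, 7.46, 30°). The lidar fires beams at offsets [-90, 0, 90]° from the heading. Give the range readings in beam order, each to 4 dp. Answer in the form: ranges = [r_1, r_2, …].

beam 1: φ=-90°, α=300°
  d=(0.5000,-0.8660)  start (2,7)  tX=0.8000 tY=0.5312  stride 1/|dx|=2.0000 1/|dy|=1.1547
    cross y-line → (2,6), t=0.5312
    cross x-line → (3,6), t=0.8000
    cross y-line → (3,5), t=1.6859
    cross x-line → (4,5), t=2.8000
    cross y-line → (4,4), t=2.8406 (wall)
  → r_1 = 2.8406
beam 2: φ=0°, α=30°
  d=(0.8660,0.5000)  start (2,7)  tX=0.4619 tY=1.0800  stride 1/|dx|=1.1547 1/|dy|=2.0000
    cross x-line → (3,7), t=0.4619
    cross y-line → (3,8), t=1.0800 (wall)
  → r_2 = 1.0800
beam 3: φ=90°, α=120°
  d=(-0.5000,0.8660)  start (2,7)  tX=1.2000 tY=0.6235  stride 1/|dx|=2.0000 1/|dy|=1.1547
    cross y-line → (2,8), t=0.6235
    cross x-line → (1,8), t=1.2000
    cross y-line → (1,9), t=1.7782 (wall)
  → r_3 = 1.7782

ranges = [2.8406, 1.0800, 1.7782]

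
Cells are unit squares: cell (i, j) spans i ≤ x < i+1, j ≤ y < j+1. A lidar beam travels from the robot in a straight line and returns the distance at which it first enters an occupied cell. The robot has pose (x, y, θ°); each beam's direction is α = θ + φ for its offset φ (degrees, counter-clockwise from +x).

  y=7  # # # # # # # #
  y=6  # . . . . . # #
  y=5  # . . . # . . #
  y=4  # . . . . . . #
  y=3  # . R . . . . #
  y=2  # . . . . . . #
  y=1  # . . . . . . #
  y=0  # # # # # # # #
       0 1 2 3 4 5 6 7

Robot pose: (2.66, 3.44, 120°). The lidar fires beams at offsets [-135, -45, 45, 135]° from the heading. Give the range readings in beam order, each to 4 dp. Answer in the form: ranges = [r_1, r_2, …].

ranges = [4.4931, 3.6856, 1.7186, 2.5261]

beam 1: φ=-135°, α=345°
  direction (0.9659, -0.2588); cell (2,3); t to first gridline: x 0.3520, y 1.7000 (then +1.0353 / +3.8637)
    (3,3) via x @ 0.3520
    (4,3) via x @ 1.3873
    (4,2) via y @ 1.7000
    (5,2) via x @ 2.4225
    (6,2) via x @ 3.4578
    (7,2) via x @ 4.4931  # hit
  → r_1 = 4.4931
beam 2: φ=-45°, α=75°
  direction (0.2588, 0.9659); cell (2,3); t to first gridline: x 1.3137, y 0.5798 (then +3.8637 / +1.0353)
    (2,4) via y @ 0.5798
    (3,4) via x @ 1.3137
    (3,5) via y @ 1.6150
    (3,6) via y @ 2.6503
    (3,7) via y @ 3.6856  # hit
  → r_2 = 3.6856
beam 3: φ=45°, α=165°
  direction (-0.9659, 0.2588); cell (2,3); t to first gridline: x 0.6833, y 2.1637 (then +1.0353 / +3.8637)
    (1,3) via x @ 0.6833
    (0,3) via x @ 1.7186  # hit
  → r_3 = 1.7186
beam 4: φ=135°, α=255°
  direction (-0.2588, -0.9659); cell (2,3); t to first gridline: x 2.5500, y 0.4555 (then +3.8637 / +1.0353)
    (2,2) via y @ 0.4555
    (2,1) via y @ 1.4908
    (2,0) via y @ 2.5261  # hit
  → r_4 = 2.5261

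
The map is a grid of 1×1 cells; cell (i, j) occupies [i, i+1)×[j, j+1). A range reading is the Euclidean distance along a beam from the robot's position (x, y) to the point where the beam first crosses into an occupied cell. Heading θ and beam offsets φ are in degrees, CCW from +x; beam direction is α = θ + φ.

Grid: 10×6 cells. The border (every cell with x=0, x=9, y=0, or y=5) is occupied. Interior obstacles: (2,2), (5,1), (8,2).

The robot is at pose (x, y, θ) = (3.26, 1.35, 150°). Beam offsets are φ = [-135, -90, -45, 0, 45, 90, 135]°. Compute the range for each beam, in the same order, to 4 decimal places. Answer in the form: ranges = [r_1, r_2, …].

beam 1: φ=-135°, α=15°
  direction (0.9659, 0.2588); cell (3,1); t to first gridline: x 0.7661, y 2.5114 (then +1.0353 / +3.8637)
    (4,1) via x @ 0.7661
    (5,1) via x @ 1.8014  # hit
  → r_1 = 1.8014
beam 2: φ=-90°, α=60°
  direction (0.5000, 0.8660); cell (3,1); t to first gridline: x 1.4800, y 0.7506 (then +2.0000 / +1.1547)
    (3,2) via y @ 0.7506
    (4,2) via x @ 1.4800
    (4,3) via y @ 1.9053
    (4,4) via y @ 3.0600
    (5,4) via x @ 3.4800
    (5,5) via y @ 4.2147  # hit
  → r_2 = 4.2147
beam 3: φ=-45°, α=105°
  direction (-0.2588, 0.9659); cell (3,1); t to first gridline: x 1.0046, y 0.6729 (then +3.8637 / +1.0353)
    (3,2) via y @ 0.6729
    (2,2) via x @ 1.0046  # hit
  → r_3 = 1.0046
beam 4: φ=0°, α=150°
  direction (-0.8660, 0.5000); cell (3,1); t to first gridline: x 0.3002, y 1.3000 (then +1.1547 / +2.0000)
    (2,1) via x @ 0.3002
    (2,2) via y @ 1.3000  # hit
  → r_4 = 1.3000
beam 5: φ=45°, α=195°
  direction (-0.9659, -0.2588); cell (3,1); t to first gridline: x 0.2692, y 1.3523 (then +1.0353 / +3.8637)
    (2,1) via x @ 0.2692
    (1,1) via x @ 1.3044
    (1,0) via y @ 1.3523  # hit
  → r_5 = 1.3523
beam 6: φ=90°, α=240°
  direction (-0.5000, -0.8660); cell (3,1); t to first gridline: x 0.5200, y 0.4041 (then +2.0000 / +1.1547)
    (3,0) via y @ 0.4041  # hit
  → r_6 = 0.4041
beam 7: φ=135°, α=285°
  direction (0.2588, -0.9659); cell (3,1); t to first gridline: x 2.8591, y 0.3623 (then +3.8637 / +1.0353)
    (3,0) via y @ 0.3623  # hit
  → r_7 = 0.3623

ranges = [1.8014, 4.2147, 1.0046, 1.3000, 1.3523, 0.4041, 0.3623]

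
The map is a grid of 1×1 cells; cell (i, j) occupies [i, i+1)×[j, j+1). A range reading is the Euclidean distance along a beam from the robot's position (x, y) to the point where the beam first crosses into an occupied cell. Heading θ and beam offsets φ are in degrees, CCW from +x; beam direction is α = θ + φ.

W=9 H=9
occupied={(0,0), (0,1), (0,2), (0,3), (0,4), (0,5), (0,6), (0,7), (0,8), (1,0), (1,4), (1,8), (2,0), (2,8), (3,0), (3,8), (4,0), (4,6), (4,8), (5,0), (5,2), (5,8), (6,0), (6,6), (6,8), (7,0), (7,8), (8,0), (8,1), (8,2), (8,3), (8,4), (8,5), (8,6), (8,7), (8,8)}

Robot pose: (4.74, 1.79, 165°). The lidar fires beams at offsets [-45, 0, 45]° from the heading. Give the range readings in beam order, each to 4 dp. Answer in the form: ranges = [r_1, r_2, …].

beam 1: φ=-45°, α=120°
  d=(-0.5000,0.8660)  start (4,1)  tX=1.4800 tY=0.2425  stride 1/|dx|=2.0000 1/|dy|=1.1547
    cross y-line → (4,2), t=0.2425
    cross y-line → (4,3), t=1.3972
    cross x-line → (3,3), t=1.4800
    cross y-line → (3,4), t=2.5519
    cross x-line → (2,4), t=3.4800
    cross y-line → (2,5), t=3.7066
    cross y-line → (2,6), t=4.8613
    cross x-line → (1,6), t=5.4800
    cross y-line → (1,7), t=6.0160
    cross y-line → (1,8), t=7.1707 (wall)
  → r_1 = 7.1707
beam 2: φ=0°, α=165°
  d=(-0.9659,0.2588)  start (4,1)  tX=0.7661 tY=0.8114  stride 1/|dx|=1.0353 1/|dy|=3.8637
    cross x-line → (3,1), t=0.7661
    cross y-line → (3,2), t=0.8114
    cross x-line → (2,2), t=1.8014
    cross x-line → (1,2), t=2.8367
    cross x-line → (0,2), t=3.8719 (wall)
  → r_2 = 3.8719
beam 3: φ=45°, α=210°
  d=(-0.8660,-0.5000)  start (4,1)  tX=0.8545 tY=1.5800  stride 1/|dx|=1.1547 1/|dy|=2.0000
    cross x-line → (3,1), t=0.8545
    cross y-line → (3,0), t=1.5800 (wall)
  → r_3 = 1.5800

ranges = [7.1707, 3.8719, 1.5800]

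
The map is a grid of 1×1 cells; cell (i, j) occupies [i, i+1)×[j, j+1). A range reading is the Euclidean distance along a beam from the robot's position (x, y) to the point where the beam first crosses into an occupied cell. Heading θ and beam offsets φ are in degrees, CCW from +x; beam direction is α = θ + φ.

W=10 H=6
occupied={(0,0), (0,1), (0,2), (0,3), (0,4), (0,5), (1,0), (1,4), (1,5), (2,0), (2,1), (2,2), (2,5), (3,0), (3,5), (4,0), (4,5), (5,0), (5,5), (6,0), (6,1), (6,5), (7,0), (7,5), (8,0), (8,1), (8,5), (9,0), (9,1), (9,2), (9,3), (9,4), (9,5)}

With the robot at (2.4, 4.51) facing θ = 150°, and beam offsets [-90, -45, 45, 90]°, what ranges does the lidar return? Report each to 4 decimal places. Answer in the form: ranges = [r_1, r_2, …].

beam 1: φ=-90°, α=60°
  dir = (cos 60°, sin 60°) = (0.5000, 0.8660); from cell (2,4)
  next x-line at t=1.2000, next y-line at t=0.5658; Δt_x=2.0000, Δt_y=1.1547
    y: enter (2,5) at t=0.5658 ← occupied
  → r_1 = 0.5658
beam 2: φ=-45°, α=105°
  dir = (cos 105°, sin 105°) = (-0.2588, 0.9659); from cell (2,4)
  next x-line at t=1.5455, next y-line at t=0.5073; Δt_x=3.8637, Δt_y=1.0353
    y: enter (2,5) at t=0.5073 ← occupied
  → r_2 = 0.5073
beam 3: φ=45°, α=195°
  dir = (cos 195°, sin 195°) = (-0.9659, -0.2588); from cell (2,4)
  next x-line at t=0.4141, next y-line at t=1.9705; Δt_x=1.0353, Δt_y=3.8637
    x: enter (1,4) at t=0.4141 ← occupied
  → r_3 = 0.4141
beam 4: φ=90°, α=240°
  dir = (cos 240°, sin 240°) = (-0.5000, -0.8660); from cell (2,4)
  next x-line at t=0.8000, next y-line at t=0.5889; Δt_x=2.0000, Δt_y=1.1547
    y: enter (2,3) at t=0.5889
    x: enter (1,3) at t=0.8000
    y: enter (1,2) at t=1.7436
    x: enter (0,2) at t=2.8000 ← occupied
  → r_4 = 2.8000

ranges = [0.5658, 0.5073, 0.4141, 2.8000]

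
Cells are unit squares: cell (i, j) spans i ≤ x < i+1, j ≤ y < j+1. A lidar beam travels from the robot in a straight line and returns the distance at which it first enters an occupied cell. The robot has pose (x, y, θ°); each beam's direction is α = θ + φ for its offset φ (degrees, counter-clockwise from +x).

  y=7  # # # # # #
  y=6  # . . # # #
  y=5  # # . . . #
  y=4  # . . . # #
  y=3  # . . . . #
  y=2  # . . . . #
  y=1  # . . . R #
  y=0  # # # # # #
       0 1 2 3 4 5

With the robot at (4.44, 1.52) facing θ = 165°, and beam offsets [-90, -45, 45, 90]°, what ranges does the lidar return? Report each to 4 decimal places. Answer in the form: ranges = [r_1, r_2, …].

beam 1: φ=-90°, α=75°
  d=(0.2588,0.9659)  start (4,1)  tX=2.1637 tY=0.4969  stride 1/|dx|=3.8637 1/|dy|=1.0353
    cross y-line → (4,2), t=0.4969
    cross y-line → (4,3), t=1.5322
    cross x-line → (5,3), t=2.1637 (wall)
  → r_1 = 2.1637
beam 2: φ=-45°, α=120°
  d=(-0.5000,0.8660)  start (4,1)  tX=0.8800 tY=0.5543  stride 1/|dx|=2.0000 1/|dy|=1.1547
    cross y-line → (4,2), t=0.5543
    cross x-line → (3,2), t=0.8800
    cross y-line → (3,3), t=1.7090
    cross y-line → (3,4), t=2.8637
    cross x-line → (2,4), t=2.8800
    cross y-line → (2,5), t=4.0184
    cross x-line → (1,5), t=4.8800 (wall)
  → r_2 = 4.8800
beam 3: φ=45°, α=210°
  d=(-0.8660,-0.5000)  start (4,1)  tX=0.5081 tY=1.0400  stride 1/|dx|=1.1547 1/|dy|=2.0000
    cross x-line → (3,1), t=0.5081
    cross y-line → (3,0), t=1.0400 (wall)
  → r_3 = 1.0400
beam 4: φ=90°, α=255°
  d=(-0.2588,-0.9659)  start (4,1)  tX=1.7000 tY=0.5383  stride 1/|dx|=3.8637 1/|dy|=1.0353
    cross y-line → (4,0), t=0.5383 (wall)
  → r_4 = 0.5383

ranges = [2.1637, 4.8800, 1.0400, 0.5383]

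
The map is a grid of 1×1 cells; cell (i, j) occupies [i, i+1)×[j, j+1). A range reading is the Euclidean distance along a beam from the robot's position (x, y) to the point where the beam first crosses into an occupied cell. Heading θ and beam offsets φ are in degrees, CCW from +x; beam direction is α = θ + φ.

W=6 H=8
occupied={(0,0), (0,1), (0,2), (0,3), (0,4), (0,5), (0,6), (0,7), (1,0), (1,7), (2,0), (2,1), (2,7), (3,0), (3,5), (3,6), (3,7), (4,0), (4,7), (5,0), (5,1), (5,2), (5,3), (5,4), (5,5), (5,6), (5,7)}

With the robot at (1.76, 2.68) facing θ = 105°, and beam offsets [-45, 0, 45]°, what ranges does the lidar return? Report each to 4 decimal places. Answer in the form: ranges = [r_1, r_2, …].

beam 1: φ=-45°, α=60°
  d=(0.5000,0.8660)  start (1,2)  tX=0.4800 tY=0.3695  stride 1/|dx|=2.0000 1/|dy|=1.1547
    cross y-line → (1,3), t=0.3695
    cross x-line → (2,3), t=0.4800
    cross y-line → (2,4), t=1.5242
    cross x-line → (3,4), t=2.4800
    cross y-line → (3,5), t=2.6789 (wall)
  → r_1 = 2.6789
beam 2: φ=0°, α=105°
  d=(-0.2588,0.9659)  start (1,2)  tX=2.9364 tY=0.3313  stride 1/|dx|=3.8637 1/|dy|=1.0353
    cross y-line → (1,3), t=0.3313
    cross y-line → (1,4), t=1.3666
    cross y-line → (1,5), t=2.4018
    cross x-line → (0,5), t=2.9364 (wall)
  → r_2 = 2.9364
beam 3: φ=45°, α=150°
  d=(-0.8660,0.5000)  start (1,2)  tX=0.8776 tY=0.6400  stride 1/|dx|=1.1547 1/|dy|=2.0000
    cross y-line → (1,3), t=0.6400
    cross x-line → (0,3), t=0.8776 (wall)
  → r_3 = 0.8776

ranges = [2.6789, 2.9364, 0.8776]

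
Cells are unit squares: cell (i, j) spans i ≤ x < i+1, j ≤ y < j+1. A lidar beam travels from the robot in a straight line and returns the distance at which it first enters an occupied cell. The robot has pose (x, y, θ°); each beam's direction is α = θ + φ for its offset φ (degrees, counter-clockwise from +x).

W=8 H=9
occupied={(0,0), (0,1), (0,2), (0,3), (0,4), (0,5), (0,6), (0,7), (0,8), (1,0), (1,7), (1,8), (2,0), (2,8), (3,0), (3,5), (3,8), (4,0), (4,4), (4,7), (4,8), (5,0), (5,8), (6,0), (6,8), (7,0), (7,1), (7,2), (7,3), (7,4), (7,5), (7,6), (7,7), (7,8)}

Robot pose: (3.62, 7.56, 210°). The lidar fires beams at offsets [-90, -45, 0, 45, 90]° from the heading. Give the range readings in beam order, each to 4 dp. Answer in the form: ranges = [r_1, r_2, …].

ranges = [0.5081, 1.6771, 3.0253, 1.6150, 6.7600]

beam 1: φ=-90°, α=120°
  dir = (cos 120°, sin 120°) = (-0.5000, 0.8660); from cell (3,7)
  next x-line at t=1.2400, next y-line at t=0.5081; Δt_x=2.0000, Δt_y=1.1547
    y: enter (3,8) at t=0.5081 ← occupied
  → r_1 = 0.5081
beam 2: φ=-45°, α=165°
  dir = (cos 165°, sin 165°) = (-0.9659, 0.2588); from cell (3,7)
  next x-line at t=0.6419, next y-line at t=1.7000; Δt_x=1.0353, Δt_y=3.8637
    x: enter (2,7) at t=0.6419
    x: enter (1,7) at t=1.6771 ← occupied
  → r_2 = 1.6771
beam 3: φ=0°, α=210°
  dir = (cos 210°, sin 210°) = (-0.8660, -0.5000); from cell (3,7)
  next x-line at t=0.7159, next y-line at t=1.1200; Δt_x=1.1547, Δt_y=2.0000
    x: enter (2,7) at t=0.7159
    y: enter (2,6) at t=1.1200
    x: enter (1,6) at t=1.8706
    x: enter (0,6) at t=3.0253 ← occupied
  → r_3 = 3.0253
beam 4: φ=45°, α=255°
  dir = (cos 255°, sin 255°) = (-0.2588, -0.9659); from cell (3,7)
  next x-line at t=2.3955, next y-line at t=0.5798; Δt_x=3.8637, Δt_y=1.0353
    y: enter (3,6) at t=0.5798
    y: enter (3,5) at t=1.6150 ← occupied
  → r_4 = 1.6150
beam 5: φ=90°, α=300°
  dir = (cos 300°, sin 300°) = (0.5000, -0.8660); from cell (3,7)
  next x-line at t=0.7600, next y-line at t=0.6466; Δt_x=2.0000, Δt_y=1.1547
    y: enter (3,6) at t=0.6466
    x: enter (4,6) at t=0.7600
    y: enter (4,5) at t=1.8013
    x: enter (5,5) at t=2.7600
    y: enter (5,4) at t=2.9560
    y: enter (5,3) at t=4.1107
    x: enter (6,3) at t=4.7600
    y: enter (6,2) at t=5.2654
    y: enter (6,1) at t=6.4201
    x: enter (7,1) at t=6.7600 ← occupied
  → r_5 = 6.7600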